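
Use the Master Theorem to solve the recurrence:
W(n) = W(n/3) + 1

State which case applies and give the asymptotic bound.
Master Theorem template: W(n) = a·W(n/b) + f(n).
Here: a=1, b=3, f(n)=1
Compute log_b(a) = log_3(1) = 0.
f(n) = 1 = Θ(1). Case 2: W(n) = Θ(log n).

Case 2: W(n) = Θ(log n)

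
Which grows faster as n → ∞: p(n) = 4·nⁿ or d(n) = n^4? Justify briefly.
Comparing growth rates:
Growth-rate hierarchy: log n ≺ any polynomial ≺ any exponential cⁿ (c>1) ≺ n! ≺ nⁿ.
super-exponential nⁿ dominates polynomial degree 4 asymptotically.

p(n) grows faster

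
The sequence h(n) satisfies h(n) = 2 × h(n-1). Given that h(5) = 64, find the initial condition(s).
In general h(n) = 2ⁿ · h(0). At n = 5: h(0) = h(5) / 2^5 = 64 / 32 = 2.

h(0) = 2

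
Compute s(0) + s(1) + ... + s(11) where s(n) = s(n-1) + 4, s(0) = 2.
Computing the sequence terms: 2, 6, 10, 14, 18, 22, 26, 30, 34, 38, 42, 46
Adding these values together:

288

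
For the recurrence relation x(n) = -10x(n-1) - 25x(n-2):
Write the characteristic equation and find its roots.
Substitute x(n) = rⁿ and divide through by rⁿ⁻²: r² + 10r + 25 = 0
Factor: (r + 5)² = 0, so r = -5 (double root).
General solution: x(n) = (A + Bn)·(-5)ⁿ

Characteristic: r² + 10r + 25 = 0, Roots: r = -5 (double root)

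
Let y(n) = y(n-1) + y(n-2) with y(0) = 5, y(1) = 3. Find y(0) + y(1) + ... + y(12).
Computing the sequence terms: 5, 3, 8, 11, 19, 30, 49, 79, 128, 207, 335, 542, 877
Adding these values together:

2293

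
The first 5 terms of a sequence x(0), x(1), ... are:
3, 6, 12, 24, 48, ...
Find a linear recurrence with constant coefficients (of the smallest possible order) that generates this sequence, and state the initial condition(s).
Look for the lowest-order linear relation among consecutive terms.
Observation: each term is 2× the previous.
Check at n=2: 2·6 = 12. ✓

x(n) = 2 × x(n-1), x(0) = 3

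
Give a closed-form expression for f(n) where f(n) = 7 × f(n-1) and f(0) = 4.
Recurrence: f(n) = 7 × f(n-1), initial: f(0) = 4.
Each term is 7 times the previous, so this is geometric with ratio 7. After n steps: f(n) = f(0)·7ⁿ = 4·7ⁿ.

f(n) = 4·7ⁿ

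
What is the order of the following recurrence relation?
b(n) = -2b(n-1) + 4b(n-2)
The order is the largest lag k for which b(n-k) appears. Here the deepest term is b(n-2), so the order is 2.

Order 2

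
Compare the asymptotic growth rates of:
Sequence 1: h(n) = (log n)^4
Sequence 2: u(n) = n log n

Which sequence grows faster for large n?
Comparing growth rates:
Growth-rate hierarchy: log n ≺ any polynomial ≺ any exponential cⁿ (c>1) ≺ n! ≺ nⁿ.
polynomial degree 1 (with log factor) dominates polylogarithmic (log n)^4 asymptotically.

u(n) grows faster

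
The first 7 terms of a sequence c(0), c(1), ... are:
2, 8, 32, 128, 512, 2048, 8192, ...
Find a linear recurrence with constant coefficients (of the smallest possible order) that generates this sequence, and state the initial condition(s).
Look for the lowest-order linear relation among consecutive terms.
Observation: each term is 4× the previous.
Check at n=2: 4·8 = 32. ✓

c(n) = 4 × c(n-1), c(0) = 2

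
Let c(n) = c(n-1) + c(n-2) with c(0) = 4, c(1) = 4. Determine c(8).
Computing the sequence terms:
4, 4, 8, 12, 20, 32, 52, 84, 136

136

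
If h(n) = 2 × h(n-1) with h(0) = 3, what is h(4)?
Computing step by step:
h(0) = 3
h(1) = 2 × 3 = 6
h(2) = 2 × 6 = 12
h(3) = 2 × 12 = 24
h(4) = 2 × 24 = 48

48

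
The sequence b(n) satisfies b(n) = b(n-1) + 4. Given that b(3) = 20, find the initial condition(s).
b(3) = b(0) + 3·4, so b(0) = 20 - 12 = 8.

b(0) = 8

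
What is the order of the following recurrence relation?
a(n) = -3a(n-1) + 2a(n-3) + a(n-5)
The order is the largest lag k for which a(n-k) appears. Here the deepest term is a(n-5), so the order is 5.

Order 5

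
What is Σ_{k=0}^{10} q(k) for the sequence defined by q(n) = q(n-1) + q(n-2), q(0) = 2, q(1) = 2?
Computing the sequence terms: 2, 2, 4, 6, 10, 16, 26, 42, 68, 110, 178
Adding these values together:

464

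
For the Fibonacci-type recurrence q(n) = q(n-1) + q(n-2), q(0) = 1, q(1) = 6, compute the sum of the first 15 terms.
Computing the sequence terms: 1, 6, 7, 13, 20, 33, 53, 86, 139, 225, 364, 589, 953, 1542, 2495
Adding these values together:

6526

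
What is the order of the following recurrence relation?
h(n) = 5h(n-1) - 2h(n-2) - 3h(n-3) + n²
The order is the largest lag k for which h(n-k) appears. Here the deepest term is h(n-3) (the n² term is non-homogeneous and does not affect the order), so the order is 3.

Order 3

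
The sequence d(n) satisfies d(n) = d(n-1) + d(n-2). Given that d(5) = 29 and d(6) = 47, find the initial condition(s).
Work backwards using d(k) = d(k+2) - d(k+1):
d(4) = d(6) - d(5) = 47 - 29 = 18
d(3) = d(5) - d(4) = 29 - 18 = 11
d(2) = d(4) - d(3) = 18 - 11 = 7
d(1) = d(3) - d(2) = 11 - 7 = 4
d(0) = d(2) - d(1) = 7 - 4 = 3

d(0) = 3, d(1) = 4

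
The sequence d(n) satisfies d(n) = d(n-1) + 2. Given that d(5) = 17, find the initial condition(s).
d(5) = d(0) + 5·2, so d(0) = 17 - 10 = 7.

d(0) = 7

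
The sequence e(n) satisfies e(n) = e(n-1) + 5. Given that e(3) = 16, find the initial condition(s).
e(3) = e(0) + 3·5, so e(0) = 16 - 15 = 1.

e(0) = 1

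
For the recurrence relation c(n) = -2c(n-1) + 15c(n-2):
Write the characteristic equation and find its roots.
Substitute c(n) = rⁿ and divide through by rⁿ⁻²: r² + 2r - 15 = 0
Factor: (r - 3)(r + 5) = 0, so r = 3, -5.
General solution: c(n) = A·3ⁿ + B·(-5)ⁿ

Characteristic: r² + 2r - 15 = 0, Roots: r = 3, -5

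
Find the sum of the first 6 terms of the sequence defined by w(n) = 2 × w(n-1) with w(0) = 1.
Computing the sequence terms: 1, 2, 4, 8, 16, 32
Adding these values together:

63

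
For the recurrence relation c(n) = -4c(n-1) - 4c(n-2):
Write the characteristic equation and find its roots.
Substitute c(n) = rⁿ and divide through by rⁿ⁻²: r² + 4r + 4 = 0
Factor: (r + 2)² = 0, so r = -2 (double root).
General solution: c(n) = (A + Bn)·(-2)ⁿ

Characteristic: r² + 4r + 4 = 0, Roots: r = -2 (double root)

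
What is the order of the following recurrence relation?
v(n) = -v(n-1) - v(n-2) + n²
The order is the largest lag k for which v(n-k) appears. Here the deepest term is v(n-2) (the n² term is non-homogeneous and does not affect the order), so the order is 2.

Order 2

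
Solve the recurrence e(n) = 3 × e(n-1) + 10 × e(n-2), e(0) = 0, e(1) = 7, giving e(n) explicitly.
Recurrence: e(n) = 3 × e(n-1) + 10 × e(n-2), initial: e(0) = 0, e(1) = 7.
Characteristic equation: r² - 3r - 10 = 0, which factors as (r - 5)(r + 2) = 0, so r = 5, -2. General solution e(n) = A·5ⁿ + B·(-2)ⁿ. From e(0) = 0: A + B = 0. From e(1) = 7: 5A - 2B = 7. Solving gives A = 1, B = -1.

e(n) = 5ⁿ - (-2)ⁿ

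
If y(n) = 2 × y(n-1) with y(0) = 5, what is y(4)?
Computing step by step:
y(0) = 5
y(1) = 2 × 5 = 10
y(2) = 2 × 10 = 20
y(3) = 2 × 20 = 40
y(4) = 2 × 40 = 80

80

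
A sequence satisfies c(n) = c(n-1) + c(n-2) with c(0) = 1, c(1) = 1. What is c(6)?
Computing the sequence terms:
1, 1, 2, 3, 5, 8, 13

13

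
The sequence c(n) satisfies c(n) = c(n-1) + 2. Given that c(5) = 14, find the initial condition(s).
c(5) = c(0) + 5·2, so c(0) = 14 - 10 = 4.

c(0) = 4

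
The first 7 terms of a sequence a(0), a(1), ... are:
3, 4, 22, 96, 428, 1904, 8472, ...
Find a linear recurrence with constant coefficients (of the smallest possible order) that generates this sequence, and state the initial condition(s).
Look for the lowest-order linear relation among consecutive terms.
Observation: a(n) - 4·a(n-1) - (2)·a(n-2) = 0 holds for the shown terms, and no order-1 relation a(n) = α·a(n-1) + β fits.
Check at n=3: 4·22 + (2)·4 = 96. ✓

a(n) = 4a(n-1) + 2a(n-2), a(0) = 3, a(1) = 4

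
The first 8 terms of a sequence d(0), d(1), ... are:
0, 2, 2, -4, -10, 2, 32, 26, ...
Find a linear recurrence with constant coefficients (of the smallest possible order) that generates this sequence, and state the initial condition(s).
Look for the lowest-order linear relation among consecutive terms.
Observation: d(n) - 1·d(n-1) - (-3)·d(n-2) = 0 holds for the shown terms, and no order-1 relation d(n) = α·d(n-1) + β fits.
Check at n=3: 1·2 + (-3)·2 = -4. ✓

d(n) = d(n-1) - 3d(n-2), d(0) = 0, d(1) = 2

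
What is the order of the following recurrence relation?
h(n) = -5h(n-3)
The order is the largest lag k for which h(n-k) appears. Here the deepest term is h(n-3), so the order is 3.

Order 3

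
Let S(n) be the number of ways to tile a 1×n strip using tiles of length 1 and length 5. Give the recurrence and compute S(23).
Condition on the last tile: it has length 1 (leaving a 1×(n-1) strip) or length 5 (leaving a 1×(n-5) strip), so S(n) = S(n-1) + S(n-5) (order-5 linear recurrence).
For 0 ≤ i < 5 only unit tiles fit, so S(i) = 1.
Iterating the recurrence: S(5) = 2, S(6) = 3, S(7) = 4, S(8) = 5, S(9) = 6, S(10) = 8, S(11) = 11, S(12) = 15, S(13) = 20, S(14) = 26, S(15) = 34, S(16) = 45, S(17) = 60, S(18) = 80, S(19) = 106, S(20) = 140, S(21) = 185, S(22) = 245, S(23) = 325.

S(n) = S(n-1) + S(n-5), with S(i) = 1 for 0 ≤ i < 5; S(23) = 325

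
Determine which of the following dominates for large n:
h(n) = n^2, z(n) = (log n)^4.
Comparing growth rates:
Growth-rate hierarchy: log n ≺ any polynomial ≺ any exponential cⁿ (c>1) ≺ n! ≺ nⁿ.
polynomial degree 2 dominates polylogarithmic (log n)^4 asymptotically.

h(n) grows faster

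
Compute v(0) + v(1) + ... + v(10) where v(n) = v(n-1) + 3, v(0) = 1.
Computing the sequence terms: 1, 4, 7, 10, 13, 16, 19, 22, 25, 28, 31
Adding these values together:

176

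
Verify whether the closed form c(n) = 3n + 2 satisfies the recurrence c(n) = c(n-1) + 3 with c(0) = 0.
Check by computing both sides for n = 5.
From the recurrence with c(0) = 0:
  c(0) = 0, c(1) = 3, c(2) = 6, c(3) = 9, c(4) = 12, c(5) = 15
  so the recurrence gives c(5) = 15.
From the proposed closed form c(n) = 3n + 2:
  c(5) = 17.
The recurrence gives 15 but the closed form gives 17, so the closed form does not satisfy the recurrence.

No, the closed form is incorrect.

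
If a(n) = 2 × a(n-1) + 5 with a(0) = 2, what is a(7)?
Computing step by step:
a(0) = 2
a(1) = 2 × 2 + 5 = 9
a(2) = 2 × 9 + 5 = 23
a(3) = 2 × 23 + 5 = 51
a(4) = 2 × 51 + 5 = 107
a(5) = 2 × 107 + 5 = 219
a(6) = 2 × 219 + 5 = 443
a(7) = 2 × 443 + 5 = 891

891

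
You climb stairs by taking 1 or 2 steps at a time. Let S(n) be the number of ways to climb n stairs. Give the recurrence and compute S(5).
Condition on the size of the last step (1 to 2): before it there were n-1, …, n-2 stairs climbed, and these cases are disjoint, so S(n) = S(n-1) + S(n-2) (Fibonacci-type sequence).
Initial conditions by direct count (compositions of i into parts ≤ 2): S(1) = 1; S(2) = 2.
Iterating the recurrence: S(3) = 3, S(4) = 5, S(5) = 8.

S(n) = S(n-1) + S(n-2), S(1) = 1, S(2) = 2; S(5) = 8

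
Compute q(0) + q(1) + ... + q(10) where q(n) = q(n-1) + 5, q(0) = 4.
Computing the sequence terms: 4, 9, 14, 19, 24, 29, 34, 39, 44, 49, 54
Adding these values together:

319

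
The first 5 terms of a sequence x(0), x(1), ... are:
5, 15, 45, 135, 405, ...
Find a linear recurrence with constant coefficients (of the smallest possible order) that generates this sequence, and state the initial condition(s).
Look for the lowest-order linear relation among consecutive terms.
Observation: each term is 3× the previous.
Check at n=2: 3·15 = 45. ✓

x(n) = 3 × x(n-1), x(0) = 5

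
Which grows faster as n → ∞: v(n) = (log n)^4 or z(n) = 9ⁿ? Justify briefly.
Comparing growth rates:
Growth-rate hierarchy: log n ≺ any polynomial ≺ any exponential cⁿ (c>1) ≺ n! ≺ nⁿ.
exponential base 9 dominates polylogarithmic (log n)^4 asymptotically.

z(n) grows faster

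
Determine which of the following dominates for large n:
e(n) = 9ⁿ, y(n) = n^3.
Comparing growth rates:
Growth-rate hierarchy: log n ≺ any polynomial ≺ any exponential cⁿ (c>1) ≺ n! ≺ nⁿ.
exponential base 9 dominates polynomial degree 3 asymptotically.

e(n) grows faster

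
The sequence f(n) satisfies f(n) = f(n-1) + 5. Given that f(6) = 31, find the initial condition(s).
f(6) = f(0) + 6·5, so f(0) = 31 - 30 = 1.

f(0) = 1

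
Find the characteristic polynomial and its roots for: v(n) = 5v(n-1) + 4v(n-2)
Substitute v(n) = rⁿ and divide through by rⁿ⁻²: r² - 5r - 4 = 0
Discriminant: 5² + 4·4 = 41, not a perfect square, so by the quadratic formula r = (5 ± √41)/2.
General solution: v(n) = A·r₁ⁿ + B·r₂ⁿ where r₁,r₂ = (5 ± √41)/2

Characteristic: r² - 5r - 4 = 0, Roots: r = (5 ± √41)/2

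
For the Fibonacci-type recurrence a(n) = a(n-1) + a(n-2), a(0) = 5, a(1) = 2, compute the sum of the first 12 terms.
Computing the sequence terms: 5, 2, 7, 9, 16, 25, 41, 66, 107, 173, 280, 453
Adding these values together:

1184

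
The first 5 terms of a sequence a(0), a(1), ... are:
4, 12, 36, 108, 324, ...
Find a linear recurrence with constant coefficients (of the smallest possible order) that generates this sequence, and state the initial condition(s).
Look for the lowest-order linear relation among consecutive terms.
Observation: each term is 3× the previous.
Check at n=2: 3·12 = 36. ✓

a(n) = 3 × a(n-1), a(0) = 4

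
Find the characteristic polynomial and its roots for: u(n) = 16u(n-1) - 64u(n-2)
Substitute u(n) = rⁿ and divide through by rⁿ⁻²: r² - 16r + 64 = 0
Factor: (r - 8)² = 0, so r = 8 (double root).
General solution: u(n) = (A + Bn)·8ⁿ

Characteristic: r² - 16r + 64 = 0, Roots: r = 8 (double root)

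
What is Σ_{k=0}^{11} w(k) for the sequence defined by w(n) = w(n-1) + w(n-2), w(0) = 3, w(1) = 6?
Computing the sequence terms: 3, 6, 9, 15, 24, 39, 63, 102, 165, 267, 432, 699
Adding these values together:

1824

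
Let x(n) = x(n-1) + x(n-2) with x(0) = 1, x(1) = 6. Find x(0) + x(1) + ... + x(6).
Computing the sequence terms: 1, 6, 7, 13, 20, 33, 53
Adding these values together:

133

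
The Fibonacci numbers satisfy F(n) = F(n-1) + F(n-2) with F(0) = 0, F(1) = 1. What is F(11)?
Computing the sequence terms:
0, 1, 1, 2, 3, 5, 8, 13, 21, 34, 55, 89

89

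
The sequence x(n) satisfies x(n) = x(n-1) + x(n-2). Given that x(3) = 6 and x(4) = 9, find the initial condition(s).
Work backwards using x(k) = x(k+2) - x(k+1):
x(2) = x(4) - x(3) = 9 - 6 = 3
x(1) = x(3) - x(2) = 6 - 3 = 3
x(0) = x(2) - x(1) = 3 - 3 = 0

x(0) = 0, x(1) = 3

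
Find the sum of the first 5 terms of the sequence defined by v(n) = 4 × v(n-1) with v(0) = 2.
Computing the sequence terms: 2, 8, 32, 128, 512
Adding these values together:

682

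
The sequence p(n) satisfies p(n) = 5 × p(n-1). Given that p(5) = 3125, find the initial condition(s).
In general p(n) = 5ⁿ · p(0). At n = 5: p(0) = p(5) / 5^5 = 3125 / 3125 = 1.

p(0) = 1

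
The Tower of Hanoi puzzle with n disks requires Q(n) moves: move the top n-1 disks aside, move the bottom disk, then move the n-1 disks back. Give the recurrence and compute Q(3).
Moving n disks = move the top n-1 disks aside (Q(n-1) moves) + move the largest disk (1 move) + move the n-1 disks back on top (Q(n-1) moves), so Q(n) = 2Q(n-1) + 1, with Q(1) = 1 (a single disk takes one move).
First terms: 1, 3, 7, … — each is one less than a power of 2. Indeed Q(n) + 1 = 2(Q(n-1) + 1) with Q(1) + 1 = 2, so Q(n) + 1 = 2ⁿ and Q(n) = 2ⁿ - 1.
Hence Q(3) = 2^3 - 1 = 8 - 1 = 7.

Q(n) = 2Q(n-1) + 1, Q(1) = 1; Q(3) = 7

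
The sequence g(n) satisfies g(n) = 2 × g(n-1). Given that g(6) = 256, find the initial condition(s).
In general g(n) = 2ⁿ · g(0). At n = 6: g(0) = g(6) / 2^6 = 256 / 64 = 4.

g(0) = 4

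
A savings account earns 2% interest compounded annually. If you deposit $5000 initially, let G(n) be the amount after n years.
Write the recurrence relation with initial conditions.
Each year the balance grows by 2%, i.e. is multiplied by 1 + 2/100 = 1.02, so G(n) = 1.02 × G(n-1). The initial deposit gives G(0) = 5000.
Unrolling gives the closed form G(n) = 5000 × (1.02)ⁿ.

G(n) = 1.02 × G(n-1), G(0) = 5000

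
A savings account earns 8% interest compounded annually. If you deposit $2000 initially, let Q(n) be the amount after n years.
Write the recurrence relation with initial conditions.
Each year the balance grows by 8%, i.e. is multiplied by 1 + 8/100 = 1.08, so Q(n) = 1.08 × Q(n-1). The initial deposit gives Q(0) = 2000.
Unrolling gives the closed form Q(n) = 2000 × (1.08)ⁿ.

Q(n) = 1.08 × Q(n-1), Q(0) = 2000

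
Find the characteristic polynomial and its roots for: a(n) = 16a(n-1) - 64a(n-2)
Substitute a(n) = rⁿ and divide through by rⁿ⁻²: r² - 16r + 64 = 0
Factor: (r - 8)² = 0, so r = 8 (double root).
General solution: a(n) = (A + Bn)·8ⁿ

Characteristic: r² - 16r + 64 = 0, Roots: r = 8 (double root)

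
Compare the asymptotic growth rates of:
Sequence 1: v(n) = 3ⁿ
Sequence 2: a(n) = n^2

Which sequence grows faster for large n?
Comparing growth rates:
Growth-rate hierarchy: log n ≺ any polynomial ≺ any exponential cⁿ (c>1) ≺ n! ≺ nⁿ.
exponential base 3 dominates polynomial degree 2 asymptotically.

v(n) grows faster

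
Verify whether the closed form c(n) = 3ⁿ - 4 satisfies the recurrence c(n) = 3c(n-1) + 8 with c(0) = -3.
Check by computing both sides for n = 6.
From the recurrence with c(0) = -3:
  c(0) = -3, c(1) = -1, c(2) = 5, c(3) = 23, c(4) = 77, c(5) = 239, c(6) = 725
  so the recurrence gives c(6) = 725.
From the proposed closed form c(n) = 3ⁿ - 4:
  c(6) = 725.
Both sides give 725 at n = 6, and the initial condition(s) match, so the closed form is consistent.

Yes, the closed form is correct.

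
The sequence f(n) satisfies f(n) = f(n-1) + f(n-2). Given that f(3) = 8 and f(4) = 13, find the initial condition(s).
Work backwards using f(k) = f(k+2) - f(k+1):
f(2) = f(4) - f(3) = 13 - 8 = 5
f(1) = f(3) - f(2) = 8 - 5 = 3
f(0) = f(2) - f(1) = 5 - 3 = 2

f(0) = 2, f(1) = 3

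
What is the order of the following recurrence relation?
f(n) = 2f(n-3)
The order is the largest lag k for which f(n-k) appears. Here the deepest term is f(n-3), so the order is 3.

Order 3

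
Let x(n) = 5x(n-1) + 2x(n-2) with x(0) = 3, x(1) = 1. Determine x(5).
Computing the sequence terms:
3, 1, 11, 57, 307, 1649

1649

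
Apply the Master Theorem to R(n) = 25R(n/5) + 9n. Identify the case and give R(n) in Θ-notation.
Master Theorem template: R(n) = a·R(n/b) + f(n).
Here: a=25, b=5, f(n)=9n
Compute log_b(a) = log_5(25) = 2.
f(n) = 9n = O(n^(2-ε)) with ε = 1. Case 1: R(n) = Θ(n^log_b(a)) = Θ(n^2).

Case 1: R(n) = Θ(n^2)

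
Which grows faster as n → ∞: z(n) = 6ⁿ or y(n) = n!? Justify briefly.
Comparing growth rates:
Growth-rate hierarchy: log n ≺ any polynomial ≺ any exponential cⁿ (c>1) ≺ n! ≺ nⁿ.
factorial dominates exponential base 6 asymptotically.

y(n) grows faster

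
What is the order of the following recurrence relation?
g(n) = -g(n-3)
The order is the largest lag k for which g(n-k) appears. Here the deepest term is g(n-3), so the order is 3.

Order 3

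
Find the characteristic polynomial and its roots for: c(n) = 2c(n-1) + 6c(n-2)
Substitute c(n) = rⁿ and divide through by rⁿ⁻²: r² - 2r - 6 = 0
Discriminant: 2² + 4·6 = 28, not a perfect square, so by the quadratic formula r = (2 ± √28)/2.
General solution: c(n) = A·r₁ⁿ + B·r₂ⁿ where r₁,r₂ = (2 ± √28)/2

Characteristic: r² - 2r - 6 = 0, Roots: r = (2 ± √28)/2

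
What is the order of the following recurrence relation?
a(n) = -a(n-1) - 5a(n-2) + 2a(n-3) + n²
The order is the largest lag k for which a(n-k) appears. Here the deepest term is a(n-3) (the n² term is non-homogeneous and does not affect the order), so the order is 3.

Order 3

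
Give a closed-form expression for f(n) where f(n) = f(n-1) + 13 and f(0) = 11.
Recurrence: f(n) = f(n-1) + 13, initial: f(0) = 11.
Each step adds 13, so f(n) = f(0) + 13n = 13n + 11.

f(n) = 13n + 11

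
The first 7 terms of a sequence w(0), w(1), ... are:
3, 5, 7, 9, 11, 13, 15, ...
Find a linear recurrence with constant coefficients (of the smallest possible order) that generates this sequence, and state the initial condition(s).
Look for the lowest-order linear relation among consecutive terms.
Observation: consecutive differences are constant (= 2).
Check at n=2: 1·5 + 2 = 7. ✓

w(n) = w(n-1) + 2, w(0) = 3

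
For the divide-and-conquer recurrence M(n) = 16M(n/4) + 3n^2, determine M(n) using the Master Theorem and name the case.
Master Theorem template: M(n) = a·M(n/b) + f(n).
Here: a=16, b=4, f(n)=3n^2
Compute log_b(a) = log_4(16) = 2.
f(n) = 3n^2 = Θ(n^2). Case 2: M(n) = Θ(n^2 log n).

Case 2: M(n) = Θ(n^2 log n)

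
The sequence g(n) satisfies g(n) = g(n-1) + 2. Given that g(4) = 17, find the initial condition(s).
g(4) = g(0) + 4·2, so g(0) = 17 - 8 = 9.

g(0) = 9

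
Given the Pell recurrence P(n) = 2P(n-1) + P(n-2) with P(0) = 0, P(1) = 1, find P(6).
Computing the sequence terms:
0, 1, 2, 5, 12, 29, 70

70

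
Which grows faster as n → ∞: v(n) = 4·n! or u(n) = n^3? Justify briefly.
Comparing growth rates:
Growth-rate hierarchy: log n ≺ any polynomial ≺ any exponential cⁿ (c>1) ≺ n! ≺ nⁿ.
factorial dominates polynomial degree 3 asymptotically.

v(n) grows faster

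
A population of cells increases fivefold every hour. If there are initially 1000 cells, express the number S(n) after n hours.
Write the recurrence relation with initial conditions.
Each hour multiplies the count by 5, so the count after n hours depends only on the count after n-1 hours: S(n) = 5 × S(n-1). The starting count gives S(0) = 1000.
Unrolling n times gives the closed form S(n) = 1000 × 5ⁿ.

S(n) = 5 × S(n-1), S(0) = 1000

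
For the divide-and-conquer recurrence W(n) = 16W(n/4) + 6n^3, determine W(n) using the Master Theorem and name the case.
Master Theorem template: W(n) = a·W(n/b) + f(n).
Here: a=16, b=4, f(n)=6n^3
Compute log_b(a) = log_4(16) = 2.
f(n) = 6n^3 = Ω(n^(2+ε)) with ε = 1, and the regularity condition holds (a·f(n/b) = (a/b^3)·f(n) with a/b^3 = 4^-1 < 1). Case 3: W(n) = Θ(f(n)) = Θ(n^3).

Case 3: W(n) = Θ(n^3)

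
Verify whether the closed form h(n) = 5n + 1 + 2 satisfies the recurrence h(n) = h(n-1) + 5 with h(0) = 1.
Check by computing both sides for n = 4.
From the recurrence with h(0) = 1:
  h(0) = 1, h(1) = 6, h(2) = 11, h(3) = 16, h(4) = 21
  so the recurrence gives h(4) = 21.
From the proposed closed form h(n) = 5n + 1 + 2:
  h(4) = 23.
The recurrence gives 21 but the closed form gives 23, so the closed form does not satisfy the recurrence.

No, the closed form is incorrect.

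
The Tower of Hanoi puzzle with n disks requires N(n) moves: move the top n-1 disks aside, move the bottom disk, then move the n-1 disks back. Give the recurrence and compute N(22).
Moving n disks = move the top n-1 disks aside (N(n-1) moves) + move the largest disk (1 move) + move the n-1 disks back on top (N(n-1) moves), so N(n) = 2N(n-1) + 1, with N(1) = 1 (a single disk takes one move).
First terms: 1, 3, 7, 15, 31, 63, … — each is one less than a power of 2. Indeed N(n) + 1 = 2(N(n-1) + 1) with N(1) + 1 = 2, so N(n) + 1 = 2ⁿ and N(n) = 2ⁿ - 1.
Hence N(22) = 2^22 - 1 = 4194304 - 1 = 4194303.

N(n) = 2N(n-1) + 1, N(1) = 1; N(22) = 4194303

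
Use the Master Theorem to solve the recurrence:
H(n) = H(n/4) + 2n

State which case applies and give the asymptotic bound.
Master Theorem template: H(n) = a·H(n/b) + f(n).
Here: a=1, b=4, f(n)=2n
Compute log_b(a) = log_4(1) = 0.
f(n) = 2n = Ω(n^(0+ε)) with ε = 1, and the regularity condition holds (a·f(n/b) = (a/b^1)·f(n) with a/b^1 = 4^-1 < 1). Case 3: H(n) = Θ(f(n)) = Θ(n).

Case 3: H(n) = Θ(n)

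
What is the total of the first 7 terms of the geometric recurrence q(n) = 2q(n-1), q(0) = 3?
Computing the sequence terms: 3, 6, 12, 24, 48, 96, 192
Adding these values together:

381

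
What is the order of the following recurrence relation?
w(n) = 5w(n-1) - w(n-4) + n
The order is the largest lag k for which w(n-k) appears. Here the deepest term is w(n-4) (the n term is non-homogeneous and does not affect the order), so the order is 4.

Order 4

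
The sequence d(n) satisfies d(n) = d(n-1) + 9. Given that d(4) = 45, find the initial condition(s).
d(4) = d(0) + 4·9, so d(0) = 45 - 36 = 9.

d(0) = 9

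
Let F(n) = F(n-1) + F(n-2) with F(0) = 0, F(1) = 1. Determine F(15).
Computing the sequence terms:
0, 1, 1, 2, 3, 5, 8, 13, 21, 34, 55, 89, 144, 233, 377, 610

610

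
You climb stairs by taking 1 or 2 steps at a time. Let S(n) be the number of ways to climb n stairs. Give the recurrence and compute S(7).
Condition on the size of the last step (1 to 2): before it there were n-1, …, n-2 stairs climbed, and these cases are disjoint, so S(n) = S(n-1) + S(n-2) (Fibonacci-type sequence).
Initial conditions by direct count (compositions of i into parts ≤ 2): S(1) = 1; S(2) = 2.
Iterating the recurrence: S(3) = 3, S(4) = 5, S(5) = 8, S(6) = 13, S(7) = 21.

S(n) = S(n-1) + S(n-2), S(1) = 1, S(2) = 2; S(7) = 21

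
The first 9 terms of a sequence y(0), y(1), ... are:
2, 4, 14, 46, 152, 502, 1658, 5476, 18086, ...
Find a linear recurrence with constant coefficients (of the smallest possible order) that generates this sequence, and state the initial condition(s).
Look for the lowest-order linear relation among consecutive terms.
Observation: y(n) - 3·y(n-1) - (1)·y(n-2) = 0 holds for the shown terms, and no order-1 relation y(n) = α·y(n-1) + β fits.
Check at n=3: 3·14 + (1)·4 = 46. ✓

y(n) = 3y(n-1) + y(n-2), y(0) = 2, y(1) = 4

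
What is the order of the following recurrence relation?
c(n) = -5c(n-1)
The order is the largest lag k for which c(n-k) appears. Here the deepest term is c(n-1), so the order is 1.

Order 1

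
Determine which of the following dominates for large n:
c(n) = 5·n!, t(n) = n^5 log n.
Comparing growth rates:
Growth-rate hierarchy: log n ≺ any polynomial ≺ any exponential cⁿ (c>1) ≺ n! ≺ nⁿ.
factorial dominates polynomial degree 5 (with log factor) asymptotically.

c(n) grows faster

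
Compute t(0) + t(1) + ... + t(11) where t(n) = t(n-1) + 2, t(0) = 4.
Computing the sequence terms: 4, 6, 8, 10, 12, 14, 16, 18, 20, 22, 24, 26
Adding these values together:

180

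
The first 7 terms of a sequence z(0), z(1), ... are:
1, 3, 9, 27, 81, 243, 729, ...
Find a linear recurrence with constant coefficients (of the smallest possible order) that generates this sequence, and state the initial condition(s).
Look for the lowest-order linear relation among consecutive terms.
Observation: each term is 3× the previous.
Check at n=2: 3·3 = 9. ✓

z(n) = 3 × z(n-1), z(0) = 1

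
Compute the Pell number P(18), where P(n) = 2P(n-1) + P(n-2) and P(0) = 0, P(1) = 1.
Computing the sequence terms:
0, 1, 2, 5, 12, 29, 70, 169, 408, 985, 2378, 5741, 13860, 33461, 80782, 195025, 470832, 1136689, 2744210

2744210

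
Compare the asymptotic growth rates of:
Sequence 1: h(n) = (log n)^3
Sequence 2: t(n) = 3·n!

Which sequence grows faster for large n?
Comparing growth rates:
Growth-rate hierarchy: log n ≺ any polynomial ≺ any exponential cⁿ (c>1) ≺ n! ≺ nⁿ.
factorial dominates polylogarithmic (log n)^3 asymptotically.

t(n) grows faster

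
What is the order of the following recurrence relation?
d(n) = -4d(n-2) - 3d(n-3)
The order is the largest lag k for which d(n-k) appears. Here the deepest term is d(n-3), so the order is 3.

Order 3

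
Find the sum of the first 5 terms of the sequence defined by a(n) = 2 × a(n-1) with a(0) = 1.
Computing the sequence terms: 1, 2, 4, 8, 16
Adding these values together:

31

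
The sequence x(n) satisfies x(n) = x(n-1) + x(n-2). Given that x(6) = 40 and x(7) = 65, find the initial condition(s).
Work backwards using x(k) = x(k+2) - x(k+1):
x(5) = x(7) - x(6) = 65 - 40 = 25
x(4) = x(6) - x(5) = 40 - 25 = 15
x(3) = x(5) - x(4) = 25 - 15 = 10
x(2) = x(4) - x(3) = 15 - 10 = 5
x(1) = x(3) - x(2) = 10 - 5 = 5
x(0) = x(2) - x(1) = 5 - 5 = 0

x(0) = 0, x(1) = 5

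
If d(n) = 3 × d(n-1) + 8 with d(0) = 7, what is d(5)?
Computing step by step:
d(0) = 7
d(1) = 3 × 7 + 8 = 29
d(2) = 3 × 29 + 8 = 95
d(3) = 3 × 95 + 8 = 293
d(4) = 3 × 293 + 8 = 887
d(5) = 3 × 887 + 8 = 2669

2669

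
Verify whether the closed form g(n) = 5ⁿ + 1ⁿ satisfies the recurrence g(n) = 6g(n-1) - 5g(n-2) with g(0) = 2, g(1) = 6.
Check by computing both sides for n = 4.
From the recurrence with g(0) = 2, g(1) = 6:
  g(0) = 2, g(1) = 6, g(2) = 26, g(3) = 126, g(4) = 626
  so the recurrence gives g(4) = 626.
From the proposed closed form g(n) = 5ⁿ + 1ⁿ:
  g(4) = 626.
Both sides give 626 at n = 4, and the initial condition(s) match, so the closed form is consistent.

Yes, the closed form is correct.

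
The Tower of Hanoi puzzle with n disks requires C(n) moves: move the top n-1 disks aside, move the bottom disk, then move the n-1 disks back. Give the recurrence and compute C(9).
Moving n disks = move the top n-1 disks aside (C(n-1) moves) + move the largest disk (1 move) + move the n-1 disks back on top (C(n-1) moves), so C(n) = 2C(n-1) + 1, with C(1) = 1 (a single disk takes one move).
First terms: 1, 3, 7, 15, 31, 63, … — each is one less than a power of 2. Indeed C(n) + 1 = 2(C(n-1) + 1) with C(1) + 1 = 2, so C(n) + 1 = 2ⁿ and C(n) = 2ⁿ - 1.
Hence C(9) = 2^9 - 1 = 512 - 1 = 511.

C(n) = 2C(n-1) + 1, C(1) = 1; C(9) = 511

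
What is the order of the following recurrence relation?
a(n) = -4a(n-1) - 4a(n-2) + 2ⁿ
The order is the largest lag k for which a(n-k) appears. Here the deepest term is a(n-2) (the 2ⁿ term is non-homogeneous and does not affect the order), so the order is 2.

Order 2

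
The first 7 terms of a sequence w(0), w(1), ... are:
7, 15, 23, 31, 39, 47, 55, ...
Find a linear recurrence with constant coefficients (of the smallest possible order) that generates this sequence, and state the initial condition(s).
Look for the lowest-order linear relation among consecutive terms.
Observation: consecutive differences are constant (= 8).
Check at n=2: 1·15 + 8 = 23. ✓

w(n) = w(n-1) + 8, w(0) = 7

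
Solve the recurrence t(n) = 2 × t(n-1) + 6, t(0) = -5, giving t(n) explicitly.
Recurrence: t(n) = 2 × t(n-1) + 6, initial: t(0) = -5.
Try t(n) = A·2ⁿ + C. Substituting: A·2ⁿ + C = 2(A·2ⁿ⁻¹ + C) + 6 = A·2ⁿ + 2C + 6, so C = 2C + 6, giving C = -6. Then t(0) = A - 6 = -5 gives A = 1.

t(n) = 2ⁿ - 6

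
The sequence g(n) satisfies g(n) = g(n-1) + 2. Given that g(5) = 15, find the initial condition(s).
g(5) = g(0) + 5·2, so g(0) = 15 - 10 = 5.

g(0) = 5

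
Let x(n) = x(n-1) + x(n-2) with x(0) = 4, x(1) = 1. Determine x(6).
Computing the sequence terms:
4, 1, 5, 6, 11, 17, 28

28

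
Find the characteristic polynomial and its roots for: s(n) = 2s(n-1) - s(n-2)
Substitute s(n) = rⁿ and divide through by rⁿ⁻²: r² - 2r + 1 = 0
Factor: (r - 1)² = 0, so r = 1 (double root).
General solution: s(n) = (A + Bn)·1ⁿ

Characteristic: r² - 2r + 1 = 0, Roots: r = 1 (double root)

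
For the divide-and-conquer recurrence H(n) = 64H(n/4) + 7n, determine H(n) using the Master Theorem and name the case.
Master Theorem template: H(n) = a·H(n/b) + f(n).
Here: a=64, b=4, f(n)=7n
Compute log_b(a) = log_4(64) = 3.
f(n) = 7n = O(n^(3-ε)) with ε = 2. Case 1: H(n) = Θ(n^log_b(a)) = Θ(n^3).

Case 1: H(n) = Θ(n^3)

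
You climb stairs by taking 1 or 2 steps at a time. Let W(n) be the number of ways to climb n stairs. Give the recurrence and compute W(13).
Condition on the size of the last step (1 to 2): before it there were n-1, …, n-2 stairs climbed, and these cases are disjoint, so W(n) = W(n-1) + W(n-2) (Fibonacci-type sequence).
Initial conditions by direct count (compositions of i into parts ≤ 2): W(1) = 1; W(2) = 2.
Iterating the recurrence: W(3) = 3, W(4) = 5, W(5) = 8, W(6) = 13, W(7) = 21, W(8) = 34, W(9) = 55, W(10) = 89, W(11) = 144, W(12) = 233, W(13) = 377.

W(n) = W(n-1) + W(n-2), W(1) = 1, W(2) = 2; W(13) = 377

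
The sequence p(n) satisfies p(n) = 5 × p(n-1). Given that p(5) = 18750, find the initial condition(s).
In general p(n) = 5ⁿ · p(0). At n = 5: p(0) = p(5) / 5^5 = 18750 / 3125 = 6.

p(0) = 6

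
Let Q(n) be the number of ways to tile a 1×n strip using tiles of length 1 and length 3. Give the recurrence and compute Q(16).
Condition on the last tile: it has length 1 (leaving a 1×(n-1) strip) or length 3 (leaving a 1×(n-3) strip), so Q(n) = Q(n-1) + Q(n-3) (order-3 linear recurrence).
For 0 ≤ i < 3 only unit tiles fit, so Q(i) = 1.
Iterating the recurrence: Q(3) = 2, Q(4) = 3, Q(5) = 4, Q(6) = 6, Q(7) = 9, Q(8) = 13, Q(9) = 19, Q(10) = 28, Q(11) = 41, Q(12) = 60, Q(13) = 88, Q(14) = 129, Q(15) = 189, Q(16) = 277.

Q(n) = Q(n-1) + Q(n-3), with Q(i) = 1 for 0 ≤ i < 3; Q(16) = 277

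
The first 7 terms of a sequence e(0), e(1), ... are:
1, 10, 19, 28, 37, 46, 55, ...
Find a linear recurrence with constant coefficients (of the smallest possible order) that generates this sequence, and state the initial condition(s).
Look for the lowest-order linear relation among consecutive terms.
Observation: consecutive differences are constant (= 9).
Check at n=2: 1·10 + 9 = 19. ✓

e(n) = e(n-1) + 9, e(0) = 1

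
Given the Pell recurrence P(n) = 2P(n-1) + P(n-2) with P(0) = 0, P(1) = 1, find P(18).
Computing the sequence terms:
0, 1, 2, 5, 12, 29, 70, 169, 408, 985, 2378, 5741, 13860, 33461, 80782, 195025, 470832, 1136689, 2744210

2744210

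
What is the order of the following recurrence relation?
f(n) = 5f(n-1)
The order is the largest lag k for which f(n-k) appears. Here the deepest term is f(n-1), so the order is 1.

Order 1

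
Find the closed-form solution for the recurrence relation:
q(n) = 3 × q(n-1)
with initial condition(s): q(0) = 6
Recurrence: q(n) = 3 × q(n-1), initial: q(0) = 6.
Each term is 3 times the previous, so this is geometric with ratio 3. After n steps: q(n) = q(0)·3ⁿ = 6·3ⁿ.

q(n) = 6·3ⁿ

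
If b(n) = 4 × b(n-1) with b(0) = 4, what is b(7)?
Computing step by step:
b(0) = 4
b(1) = 4 × 4 = 16
b(2) = 4 × 16 = 64
b(3) = 4 × 64 = 256
b(4) = 4 × 256 = 1024
b(5) = 4 × 1024 = 4096
b(6) = 4 × 4096 = 16384
b(7) = 4 × 16384 = 65536

65536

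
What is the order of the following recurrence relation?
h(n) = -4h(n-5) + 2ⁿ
The order is the largest lag k for which h(n-k) appears. Here the deepest term is h(n-5) (the 2ⁿ term is non-homogeneous and does not affect the order), so the order is 5.

Order 5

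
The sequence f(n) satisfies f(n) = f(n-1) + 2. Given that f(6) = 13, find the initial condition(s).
f(6) = f(0) + 6·2, so f(0) = 13 - 12 = 1.

f(0) = 1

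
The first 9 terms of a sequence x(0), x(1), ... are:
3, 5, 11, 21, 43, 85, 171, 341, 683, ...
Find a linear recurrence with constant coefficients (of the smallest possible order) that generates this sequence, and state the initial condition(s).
Look for the lowest-order linear relation among consecutive terms.
Observation: x(n) - 1·x(n-1) - (2)·x(n-2) = 0 holds for the shown terms, and no order-1 relation x(n) = α·x(n-1) + β fits.
Check at n=3: 1·11 + (2)·5 = 21. ✓

x(n) = x(n-1) + 2x(n-2), x(0) = 3, x(1) = 5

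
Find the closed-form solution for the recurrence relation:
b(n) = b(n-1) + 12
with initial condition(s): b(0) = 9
Recurrence: b(n) = b(n-1) + 12, initial: b(0) = 9.
Each step adds 12, so b(n) = b(0) + 12n = 12n + 9.

b(n) = 12n + 9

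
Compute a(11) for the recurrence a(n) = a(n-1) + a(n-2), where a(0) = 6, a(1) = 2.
Computing the sequence terms:
6, 2, 8, 10, 18, 28, 46, 74, 120, 194, 314, 508

508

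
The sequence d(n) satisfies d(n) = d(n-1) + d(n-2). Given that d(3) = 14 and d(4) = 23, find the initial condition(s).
Work backwards using d(k) = d(k+2) - d(k+1):
d(2) = d(4) - d(3) = 23 - 14 = 9
d(1) = d(3) - d(2) = 14 - 9 = 5
d(0) = d(2) - d(1) = 9 - 5 = 4

d(0) = 4, d(1) = 5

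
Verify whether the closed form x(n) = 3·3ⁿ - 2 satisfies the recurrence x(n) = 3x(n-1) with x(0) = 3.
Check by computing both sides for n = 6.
From the recurrence with x(0) = 3:
  x(0) = 3, x(1) = 9, x(2) = 27, x(3) = 81, x(4) = 243, x(5) = 729, x(6) = 2187
  so the recurrence gives x(6) = 2187.
From the proposed closed form x(n) = 3·3ⁿ - 2:
  x(6) = 2185.
The recurrence gives 2187 but the closed form gives 2185, so the closed form does not satisfy the recurrence.

No, the closed form is incorrect.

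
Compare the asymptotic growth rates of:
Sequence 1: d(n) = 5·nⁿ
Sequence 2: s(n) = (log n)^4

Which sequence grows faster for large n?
Comparing growth rates:
Growth-rate hierarchy: log n ≺ any polynomial ≺ any exponential cⁿ (c>1) ≺ n! ≺ nⁿ.
super-exponential nⁿ dominates polylogarithmic (log n)^4 asymptotically.

d(n) grows faster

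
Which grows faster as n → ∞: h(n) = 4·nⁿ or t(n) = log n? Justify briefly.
Comparing growth rates:
Growth-rate hierarchy: log n ≺ any polynomial ≺ any exponential cⁿ (c>1) ≺ n! ≺ nⁿ.
super-exponential nⁿ dominates logarithmic asymptotically.

h(n) grows faster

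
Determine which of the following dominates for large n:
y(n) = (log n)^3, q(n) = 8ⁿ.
Comparing growth rates:
Growth-rate hierarchy: log n ≺ any polynomial ≺ any exponential cⁿ (c>1) ≺ n! ≺ nⁿ.
exponential base 8 dominates polylogarithmic (log n)^3 asymptotically.

q(n) grows faster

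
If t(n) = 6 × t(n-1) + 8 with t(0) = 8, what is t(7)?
Computing step by step:
t(0) = 8
t(1) = 6 × 8 + 8 = 56
t(2) = 6 × 56 + 8 = 344
t(3) = 6 × 344 + 8 = 2072
t(4) = 6 × 2072 + 8 = 12440
t(5) = 6 × 12440 + 8 = 74648
t(6) = 6 × 74648 + 8 = 447896
t(7) = 6 × 447896 + 8 = 2687384

2687384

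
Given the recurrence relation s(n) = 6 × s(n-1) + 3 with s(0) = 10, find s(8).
Computing step by step:
s(0) = 10
s(1) = 6 × 10 + 3 = 63
s(2) = 6 × 63 + 3 = 381
s(3) = 6 × 381 + 3 = 2289
s(4) = 6 × 2289 + 3 = 13737
s(5) = 6 × 13737 + 3 = 82425
s(6) = 6 × 82425 + 3 = 494553
s(7) = 6 × 494553 + 3 = 2967321
s(8) = 6 × 2967321 + 3 = 17803929

17803929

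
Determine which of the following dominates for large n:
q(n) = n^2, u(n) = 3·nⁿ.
Comparing growth rates:
Growth-rate hierarchy: log n ≺ any polynomial ≺ any exponential cⁿ (c>1) ≺ n! ≺ nⁿ.
super-exponential nⁿ dominates polynomial degree 2 asymptotically.

u(n) grows faster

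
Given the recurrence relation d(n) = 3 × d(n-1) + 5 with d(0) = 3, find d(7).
Computing step by step:
d(0) = 3
d(1) = 3 × 3 + 5 = 14
d(2) = 3 × 14 + 5 = 47
d(3) = 3 × 47 + 5 = 146
d(4) = 3 × 146 + 5 = 443
d(5) = 3 × 443 + 5 = 1334
d(6) = 3 × 1334 + 5 = 4007
d(7) = 3 × 4007 + 5 = 12026

12026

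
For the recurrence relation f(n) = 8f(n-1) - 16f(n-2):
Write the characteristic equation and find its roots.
Substitute f(n) = rⁿ and divide through by rⁿ⁻²: r² - 8r + 16 = 0
Factor: (r - 4)² = 0, so r = 4 (double root).
General solution: f(n) = (A + Bn)·4ⁿ

Characteristic: r² - 8r + 16 = 0, Roots: r = 4 (double root)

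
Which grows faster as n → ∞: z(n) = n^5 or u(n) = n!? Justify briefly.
Comparing growth rates:
Growth-rate hierarchy: log n ≺ any polynomial ≺ any exponential cⁿ (c>1) ≺ n! ≺ nⁿ.
factorial dominates polynomial degree 5 asymptotically.

u(n) grows faster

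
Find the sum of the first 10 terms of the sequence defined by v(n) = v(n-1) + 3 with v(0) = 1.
Computing the sequence terms: 1, 4, 7, 10, 13, 16, 19, 22, 25, 28
Adding these values together:

145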